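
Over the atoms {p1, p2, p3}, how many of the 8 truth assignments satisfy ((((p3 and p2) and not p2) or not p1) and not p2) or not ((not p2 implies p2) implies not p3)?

4

Initial set: {T (((((p3 and p2) and not p2) or not p1) and not p2) or not ((not p2 implies p2) implies not p3))}.
T (((((p3 and p2) and not p2) or not p1) and not p2) or not ((not p2 implies p2) implies not p3)): β-rule — branch into T ((((p3 and p2) and not p2) or not p1) and not p2)  //  T not ((not p2 implies p2) implies not p3).
  branch 1 (add T ((((p3 and p2) and not p2) or not p1) and not p2)):
    T ((((p3 and p2) and not p2) or not p1) and not p2): α-rule — add T (((p3 and p2) and not p2) or not p1), T not p2.
    T (((p3 and p2) and not p2) or not p1): β-rule — branch into T ((p3 and p2) and not p2)  //  T not p1.
      branch 1.1 (add T ((p3 and p2) and not p2)):
        T ((p3 and p2) and not p2): α-rule — add T (p3 and p2), T not p2.
        T (p3 and p2): α-rule — add T p3, T p2.
        × closes — contains both p2 and not p2.
      branch 1.2 (add T not p1):
        ○ open, literals {p1=false, p2=false}.
  branch 2 (add T not ((not p2 implies p2) implies not p3)):
    T not ((not p2 implies p2) implies not p3): α-rule — add T (not p2 implies p2), F not p3.
    T (not p2 implies p2): β-rule — branch into F not p2  //  T p2.
      branch 2.1 (add F not p2):
        ○ open, literals {p2=true, p3=true}.
      branch 2.2 (add T p2):
        ○ open, literals {p2=true, p3=true}.
1 branch closed, 3 open.
Each open branch fixes some atoms; the unmentioned ones are free. Counting distinct full assignments: branch {p1=false, p2=false} (p3) contributes 2 new; branch {p2=true, p3=true} (p1) contributes 2 new; branch {p2=true, p3=true} (p1) contributes 0 new. Total: 4.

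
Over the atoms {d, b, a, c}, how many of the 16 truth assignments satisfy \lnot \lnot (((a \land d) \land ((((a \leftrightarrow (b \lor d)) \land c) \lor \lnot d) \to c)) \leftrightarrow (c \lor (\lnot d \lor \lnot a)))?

2

Initial set: {\lnot \lnot (((a \land d) \land ((((a \leftrightarrow (b \lor d)) \land c) \lor \lnot d) \to c)) \leftrightarrow (c \lor (\lnot d \lor \lnot a)))}.
\lnot \lnot (((a \land d) \land ((((a \leftrightarrow (b \lor d)) \land c) \lor \lnot d) \to c)) \leftrightarrow (c \lor (\lnot d \lor \lnot a))): drop double negation, giving (((a \land d) \land ((((a \leftrightarrow (b \lor d)) \land c) \lor \lnot d) \to c)) \leftrightarrow (c \lor (\lnot d \lor \lnot a))).
(((a \land d) \land ((((a \leftrightarrow (b \lor d)) \land c) \lor \lnot d) \to c)) \leftrightarrow (c \lor (\lnot d \lor \lnot a))): β-rule — branch into ((a \land d) \land ((((a \leftrightarrow (b \lor d)) \land c) \lor \lnot d) \to c)), (c \lor (\lnot d \lor \lnot a))  //  \lnot ((a \land d) \land ((((a \leftrightarrow (b \lor d)) \land c) \lor \lnot d) \to c)), \lnot (c \lor (\lnot d \lor \lnot a)).
  branch 1 (add ((a \land d) \land ((((a \leftrightarrow (b \lor d)) \land c) \lor \lnot d) \to c)), (c \lor (\lnot d \lor \lnot a))):
    ((a \land d) \land ((((a \leftrightarrow (b \lor d)) \land c) \lor \lnot d) \to c)): α-rule — add (a \land d), ((((a \leftrightarrow (b \lor d)) \land c) \lor \lnot d) \to c).
    (a \land d): α-rule — add a, d.
    (c \lor (\lnot d \lor \lnot a)): β-rule — branch into c  //  (\lnot d \lor \lnot a).
      branch 1.1 (add c):
        ((((a \leftrightarrow (b \lor d)) \land c) \lor \lnot d) \to c): β-rule — branch into \lnot (((a \leftrightarrow (b \lor d)) \land c) \lor \lnot d)  //  c.
          branch 1.1.1 (add \lnot (((a \leftrightarrow (b \lor d)) \land c) \lor \lnot d)):
            \lnot (((a \leftrightarrow (b \lor d)) \land c) \lor \lnot d): α-rule — add \lnot ((a \leftrightarrow (b \lor d)) \land c), \lnot \lnot d.
            \lnot ((a \leftrightarrow (b \lor d)) \land c): β-rule — branch into \lnot (a \leftrightarrow (b \lor d))  //  \lnot c.
              branch 1.1.1.1 (add \lnot (a \leftrightarrow (b \lor d))):
                \lnot (a \leftrightarrow (b \lor d)): β-rule — branch into a, \lnot (b \lor d)  //  \lnot a, (b \lor d).
                  branch 1.1.1.1.1 (add a, \lnot (b \lor d)):
                    \lnot (b \lor d): α-rule — add \lnot b, \lnot d.
                    × closes — contains both d and \lnot d.
                  branch 1.1.1.1.2 (add \lnot a, (b \lor d)):
                    × closes — contains both a and \lnot a.
              branch 1.1.1.2 (add \lnot c):
                × closes — contains both c and \lnot c.
          branch 1.1.2 (add c):
            ○ open, literals {a=true, c=true, d=true}.
      branch 1.2 (add (\lnot d \lor \lnot a)):
        ((((a \leftrightarrow (b \lor d)) \land c) \lor \lnot d) \to c): β-rule — branch into \lnot (((a \leftrightarrow (b \lor d)) \land c) \lor \lnot d)  //  c.
          branch 1.2.1 (add \lnot (((a \leftrightarrow (b \lor d)) \land c) \lor \lnot d)):
            \lnot (((a \leftrightarrow (b \lor d)) \land c) \lor \lnot d): α-rule — add \lnot ((a \leftrightarrow (b \lor d)) \land c), \lnot \lnot d.
            (\lnot d \lor \lnot a): β-rule — branch into \lnot d  //  \lnot a.
              branch 1.2.1.1 (add \lnot d):
                × closes — contains both d and \lnot d.
              branch 1.2.1.2 (add \lnot a):
                × closes — contains both a and \lnot a.
          branch 1.2.2 (add c):
            (\lnot d \lor \lnot a): β-rule — branch into \lnot d  //  \lnot a.
              branch 1.2.2.1 (add \lnot d):
                × closes — contains both d and \lnot d.
              branch 1.2.2.2 (add \lnot a):
                × closes — contains both a and \lnot a.
  branch 2 (add \lnot ((a \land d) \land ((((a \leftrightarrow (b \lor d)) \land c) \lor \lnot d) \to c)), \lnot (c \lor (\lnot d \lor \lnot a))):
    \lnot (c \lor (\lnot d \lor \lnot a)): α-rule — add \lnot c, \lnot (\lnot d \lor \lnot a).
    \lnot (\lnot d \lor \lnot a): α-rule — add \lnot \lnot d, \lnot \lnot a.
    \lnot ((a \land d) \land ((((a \leftrightarrow (b \lor d)) \land c) \lor \lnot d) \to c)): β-rule — branch into \lnot (a \land d)  //  \lnot ((((a \leftrightarrow (b \lor d)) \land c) \lor \lnot d) \to c).
      branch 2.1 (add \lnot (a \land d)):
        \lnot (a \land d): β-rule — branch into \lnot a  //  \lnot d.
          branch 2.1.1 (add \lnot a):
            × closes — contains both a and \lnot a.
          branch 2.1.2 (add \lnot d):
            × closes — contains both d and \lnot d.
      branch 2.2 (add \lnot ((((a \leftrightarrow (b \lor d)) \land c) \lor \lnot d) \to c)):
        \lnot ((((a \leftrightarrow (b \lor d)) \land c) \lor \lnot d) \to c): α-rule — add (((a \leftrightarrow (b \lor d)) \land c) \lor \lnot d), \lnot c.
        (((a \leftrightarrow (b \lor d)) \land c) \lor \lnot d): β-rule — branch into ((a \leftrightarrow (b \lor d)) \land c)  //  \lnot d.
          branch 2.2.1 (add ((a \leftrightarrow (b \lor d)) \land c)):
            ((a \leftrightarrow (b \lor d)) \land c): α-rule — add (a \leftrightarrow (b \lor d)), c.
            × closes — contains both c and \lnot c.
          branch 2.2.2 (add \lnot d):
            × closes — contains both d and \lnot d.
11 branches closed, 1 open.
Each open branch fixes some atoms; the unmentioned ones are free. Counting distinct full assignments: branch {a=true, c=true, d=true} (b) contributes 2 new. Total: 2.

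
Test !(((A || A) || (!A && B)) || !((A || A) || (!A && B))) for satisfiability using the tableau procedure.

Unsatisfiable

Initial set: {T !(((A || A) || (!A && B)) || !((A || A) || (!A && B)))}.
T !(((A || A) || (!A && B)) || !((A || A) || (!A && B))): α-rule — add F ((A || A) || (!A && B)), F !((A || A) || (!A && B)).
F ((A || A) || (!A && B)): α-rule — add F (A || A), F (!A && B).
F (A || A): α-rule — add F A, F A.
F !((A || A) || (!A && B)): β-rule — branch into T (A || A)  //  T (!A && B).
  branch 1 (add T (A || A)):
    F (!A && B): β-rule — branch into F !A  //  F B.
      branch 1.1 (add F !A):
        × closes — contains both A and !A.
      branch 1.2 (add F B):
        T (A || A): β-rule — branch into T A  //  T A.
          branch 1.2.1 (add T A):
            × closes — contains both A and !A.
          branch 1.2.2 (add T A):
            × closes — contains both A and !A.
  branch 2 (add T (!A && B)):
    T (!A && B): α-rule — add T !A, T B.
    F (!A && B): β-rule — branch into F !A  //  F B.
      branch 2.1 (add F !A):
        × closes — contains both A and !A.
      branch 2.2 (add F B):
        × closes — contains both B and !B.
All 5 branches close.
Every branch closed; the formula is unsatisfiable.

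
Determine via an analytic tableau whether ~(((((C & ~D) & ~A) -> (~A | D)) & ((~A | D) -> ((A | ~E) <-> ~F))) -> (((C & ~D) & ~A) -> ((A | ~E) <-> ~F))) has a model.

Initial set: {T ~(((((C & ~D) & ~A) -> (~A | D)) & ((~A | D) -> ((A | ~E) <-> ~F))) -> (((C & ~D) & ~A) -> ((A | ~E) <-> ~F)))}.
T ~(((((C & ~D) & ~A) -> (~A | D)) & ((~A | D) -> ((A | ~E) <-> ~F))) -> (((C & ~D) & ~A) -> ((A | ~E) <-> ~F))): α-rule — add T ((((C & ~D) & ~A) -> (~A | D)) & ((~A | D) -> ((A | ~E) <-> ~F))), F (((C & ~D) & ~A) -> ((A | ~E) <-> ~F)).
T ((((C & ~D) & ~A) -> (~A | D)) & ((~A | D) -> ((A | ~E) <-> ~F))): α-rule — add T (((C & ~D) & ~A) -> (~A | D)), T ((~A | D) -> ((A | ~E) <-> ~F)).
F (((C & ~D) & ~A) -> ((A | ~E) <-> ~F)): α-rule — add T ((C & ~D) & ~A), F ((A | ~E) <-> ~F).
T ((C & ~D) & ~A): α-rule — add T (C & ~D), T ~A.
T (C & ~D): α-rule — add T C, T ~D.
T (((C & ~D) & ~A) -> (~A | D)): β-rule — branch into F ((C & ~D) & ~A)  //  T (~A | D).
  branch 1 (add F ((C & ~D) & ~A)):
    T ((~A | D) -> ((A | ~E) <-> ~F)): β-rule — branch into F (~A | D)  //  T ((A | ~E) <-> ~F).
      branch 1.1 (add F (~A | D)):
        F (~A | D): α-rule — add F ~A, F D.
        × closes — contains both A and ~A.
      branch 1.2 (add T ((A | ~E) <-> ~F)):
        F ((A | ~E) <-> ~F): β-rule — branch into T (A | ~E), F ~F  //  F (A | ~E), T ~F.
          branch 1.2.1 (add T (A | ~E), F ~F):
            F ((C & ~D) & ~A): β-rule — branch into F (C & ~D)  //  F ~A.
              branch 1.2.1.1 (add F (C & ~D)):
                T ((A | ~E) <-> ~F): β-rule — branch into T (A | ~E), T ~F  //  F (A | ~E), F ~F.
                  branch 1.2.1.1.1 (add T (A | ~E), T ~F):
                    × closes — contains both F and ~F.
                  branch 1.2.1.1.2 (add F (A | ~E), F ~F):
                    F (A | ~E): α-rule — add F A, F ~E.
                    T (A | ~E): β-rule — branch into T A  //  T ~E.
                      branch 1.2.1.1.2.1 (add T A):
                        × closes — contains both A and ~A.
                      branch 1.2.1.1.2.2 (add T ~E):
                        × closes — contains both E and ~E.
              branch 1.2.1.2 (add F ~A):
                × closes — contains both A and ~A.
          branch 1.2.2 (add F (A | ~E), T ~F):
            F (A | ~E): α-rule — add F A, F ~E.
            F ((C & ~D) & ~A): β-rule — branch into F (C & ~D)  //  F ~A.
              branch 1.2.2.1 (add F (C & ~D)):
                T ((A | ~E) <-> ~F): β-rule — branch into T (A | ~E), T ~F  //  F (A | ~E), F ~F.
                  branch 1.2.2.1.1 (add T (A | ~E), T ~F):
                    F (C & ~D): β-rule — branch into F C  //  F ~D.
                      branch 1.2.2.1.1.1 (add F C):
                        × closes — contains both C and ~C.
                      branch 1.2.2.1.1.2 (add F ~D):
                        × closes — contains both D and ~D.
                  branch 1.2.2.1.2 (add F (A | ~E), F ~F):
                    × closes — contains both F and ~F.
              branch 1.2.2.2 (add F ~A):
                × closes — contains both A and ~A.
  branch 2 (add T (~A | D)):
    T ((~A | D) -> ((A | ~E) <-> ~F)): β-rule — branch into F (~A | D)  //  T ((A | ~E) <-> ~F).
      branch 2.1 (add F (~A | D)):
        F (~A | D): α-rule — add F ~A, F D.
        × closes — contains both A and ~A.
      branch 2.2 (add T ((A | ~E) <-> ~F)):
        F ((A | ~E) <-> ~F): β-rule — branch into T (A | ~E), F ~F  //  F (A | ~E), T ~F.
          branch 2.2.1 (add T (A | ~E), F ~F):
            T (~A | D): β-rule — branch into T ~A  //  T D.
              branch 2.2.1.1 (add T ~A):
                T ((A | ~E) <-> ~F): β-rule — branch into T (A | ~E), T ~F  //  F (A | ~E), F ~F.
                  branch 2.2.1.1.1 (add T (A | ~E), T ~F):
                    × closes — contains both F and ~F.
                  branch 2.2.1.1.2 (add F (A | ~E), F ~F):
                    F (A | ~E): α-rule — add F A, F ~E.
                    T (A | ~E): β-rule — branch into T A  //  T ~E.
                      branch 2.2.1.1.2.1 (add T A):
                        × closes — contains both A and ~A.
                      branch 2.2.1.1.2.2 (add T ~E):
                        × closes — contains both E and ~E.
              branch 2.2.1.2 (add T D):
                × closes — contains both D and ~D.
          branch 2.2.2 (add F (A | ~E), T ~F):
            F (A | ~E): α-rule — add F A, F ~E.
            T (~A | D): β-rule — branch into T ~A  //  T D.
              branch 2.2.2.1 (add T ~A):
                T ((A | ~E) <-> ~F): β-rule — branch into T (A | ~E), T ~F  //  F (A | ~E), F ~F.
                  branch 2.2.2.1.1 (add T (A | ~E), T ~F):
                    T (A | ~E): β-rule — branch into T A  //  T ~E.
                      branch 2.2.2.1.1.1 (add T A):
                        × closes — contains both A and ~A.
                      branch 2.2.2.1.1.2 (add T ~E):
                        × closes — contains both E and ~E.
                  branch 2.2.2.1.2 (add F (A | ~E), F ~F):
                    × closes — contains both F and ~F.
              branch 2.2.2.2 (add T D):
                × closes — contains both D and ~D.
All 18 branches close.
Every branch closed; the formula is unsatisfiable.

Unsatisfiable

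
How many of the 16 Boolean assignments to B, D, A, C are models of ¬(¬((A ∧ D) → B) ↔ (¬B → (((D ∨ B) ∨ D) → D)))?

14

Initial set: {T ¬(¬((A ∧ D) → B) ↔ (¬B → (((D ∨ B) ∨ D) → D)))}.
T ¬(¬((A ∧ D) → B) ↔ (¬B → (((D ∨ B) ∨ D) → D))): β-rule — branch into T ¬((A ∧ D) → B), F (¬B → (((D ∨ B) ∨ D) → D))  //  F ¬((A ∧ D) → B), T (¬B → (((D ∨ B) ∨ D) → D)).
  branch 1 (add T ¬((A ∧ D) → B), F (¬B → (((D ∨ B) ∨ D) → D))):
    T ¬((A ∧ D) → B): α-rule — add T (A ∧ D), F B.
    F (¬B → (((D ∨ B) ∨ D) → D)): α-rule — add T ¬B, F (((D ∨ B) ∨ D) → D).
    T (A ∧ D): α-rule — add T A, T D.
    F (((D ∨ B) ∨ D) → D): α-rule — add T ((D ∨ B) ∨ D), F D.
    × closes — contains both D and ¬D.
  branch 2 (add F ¬((A ∧ D) → B), T (¬B → (((D ∨ B) ∨ D) → D))):
    F ¬((A ∧ D) → B): β-rule — branch into F (A ∧ D)  //  T B.
      branch 2.1 (add F (A ∧ D)):
        T (¬B → (((D ∨ B) ∨ D) → D)): β-rule — branch into F ¬B  //  T (((D ∨ B) ∨ D) → D).
          branch 2.1.1 (add F ¬B):
            F (A ∧ D): β-rule — branch into F A  //  F D.
              branch 2.1.1.1 (add F A):
                ○ open, literals {A=0, B=1}.
              branch 2.1.1.2 (add F D):
                ○ open, literals {B=1, D=0}.
          branch 2.1.2 (add T (((D ∨ B) ∨ D) → D)):
            F (A ∧ D): β-rule — branch into F A  //  F D.
              branch 2.1.2.1 (add F A):
                T (((D ∨ B) ∨ D) → D): β-rule — branch into F ((D ∨ B) ∨ D)  //  T D.
                  branch 2.1.2.1.1 (add F ((D ∨ B) ∨ D)):
                    F ((D ∨ B) ∨ D): α-rule — add F (D ∨ B), F D.
                    F (D ∨ B): α-rule — add F D, F B.
                    ○ open, literals {A=0, B=0, D=0}.
                  branch 2.1.2.1.2 (add T D):
                    ○ open, literals {A=0, D=1}.
              branch 2.1.2.2 (add F D):
                T (((D ∨ B) ∨ D) → D): β-rule — branch into F ((D ∨ B) ∨ D)  //  T D.
                  branch 2.1.2.2.1 (add F ((D ∨ B) ∨ D)):
                    F ((D ∨ B) ∨ D): α-rule — add F (D ∨ B), F D.
                    F (D ∨ B): α-rule — add F D, F B.
                    ○ open, literals {B=0, D=0}.
                  branch 2.1.2.2.2 (add T D):
                    × closes — contains both D and ¬D.
      branch 2.2 (add T B):
        T (¬B → (((D ∨ B) ∨ D) → D)): β-rule — branch into F ¬B  //  T (((D ∨ B) ∨ D) → D).
          branch 2.2.1 (add F ¬B):
            ○ open, literals {B=1}.
          branch 2.2.2 (add T (((D ∨ B) ∨ D) → D)):
            T (((D ∨ B) ∨ D) → D): β-rule — branch into F ((D ∨ B) ∨ D)  //  T D.
              branch 2.2.2.1 (add F ((D ∨ B) ∨ D)):
                F ((D ∨ B) ∨ D): α-rule — add F (D ∨ B), F D.
                F (D ∨ B): α-rule — add F D, F B.
                × closes — contains both B and ¬B.
              branch 2.2.2.2 (add T D):
                ○ open, literals {B=1, D=1}.
3 branches closed, 7 open.
Each open branch fixes some atoms; the unmentioned ones are free. Counting distinct full assignments: branch {A=0, B=1} (D, C) contributes 4 new; branch {B=1, D=0} (A, C) contributes 2 new; branch {A=0, B=0, D=0} (C) contributes 2 new; branch {A=0, D=1} (B, C) contributes 2 new; branch {B=0, D=0} (A, C) contributes 2 new; branch {B=1} (D, A, C) contributes 2 new; branch {B=1, D=1} (A, C) contributes 0 new. Total: 14.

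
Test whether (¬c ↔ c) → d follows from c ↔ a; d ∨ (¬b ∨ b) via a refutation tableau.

Initial set: {(c ↔ a); (d ∨ (¬b ∨ b)); ¬((¬c ↔ c) → d)}.
¬((¬c ↔ c) → d): α-rule — add (¬c ↔ c), ¬d.
(c ↔ a): β-rule — branch into c, a  //  ¬c, ¬a.
  branch 1 (add c, a):
    (d ∨ (¬b ∨ b)): β-rule — branch into d  //  (¬b ∨ b).
      branch 1.1 (add d):
        × closes — contains both d and ¬d.
      branch 1.2 (add (¬b ∨ b)):
        (¬c ↔ c): β-rule — branch into ¬c, c  //  ¬¬c, ¬c.
          branch 1.2.1 (add ¬c, c):
            × closes — contains both c and ¬c.
          branch 1.2.2 (add ¬¬c, ¬c):
            × closes — contains both c and ¬c.
  branch 2 (add ¬c, ¬a):
    (d ∨ (¬b ∨ b)): β-rule — branch into d  //  (¬b ∨ b).
      branch 2.1 (add d):
        × closes — contains both d and ¬d.
      branch 2.2 (add (¬b ∨ b)):
        (¬c ↔ c): β-rule — branch into ¬c, c  //  ¬¬c, ¬c.
          branch 2.2.1 (add ¬c, c):
            × closes — contains both c and ¬c.
          branch 2.2.2 (add ¬¬c, ¬c):
            × closes — contains both c and ¬c.
All 6 branches close.
Every branch closed, so the premises entail the conclusion.

Yes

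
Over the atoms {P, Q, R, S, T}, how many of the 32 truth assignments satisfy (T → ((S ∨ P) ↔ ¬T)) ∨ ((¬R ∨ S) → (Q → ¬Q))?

27

Initial set: {((T → ((S ∨ P) ↔ ¬T)) ∨ ((¬R ∨ S) → (Q → ¬Q)))}.
((T → ((S ∨ P) ↔ ¬T)) ∨ ((¬R ∨ S) → (Q → ¬Q))): β-rule — branch into (T → ((S ∨ P) ↔ ¬T))  //  ((¬R ∨ S) → (Q → ¬Q)).
  branch 1 (add (T → ((S ∨ P) ↔ ¬T))):
    (T → ((S ∨ P) ↔ ¬T)): β-rule — branch into ¬T  //  ((S ∨ P) ↔ ¬T).
      branch 1.1 (add ¬T):
        ○ open, literals {T=0}.
      branch 1.2 (add ((S ∨ P) ↔ ¬T)):
        ((S ∨ P) ↔ ¬T): β-rule — branch into (S ∨ P), ¬T  //  ¬(S ∨ P), ¬¬T.
          branch 1.2.1 (add (S ∨ P), ¬T):
            (S ∨ P): β-rule — branch into S  //  P.
              branch 1.2.1.1 (add S):
                ○ open, literals {S=1, T=0}.
              branch 1.2.1.2 (add P):
                ○ open, literals {P=1, T=0}.
          branch 1.2.2 (add ¬(S ∨ P), ¬¬T):
            ¬(S ∨ P): α-rule — add ¬S, ¬P.
            ○ open, literals {P=0, S=0, T=1}.
  branch 2 (add ((¬R ∨ S) → (Q → ¬Q))):
    ((¬R ∨ S) → (Q → ¬Q)): β-rule — branch into ¬(¬R ∨ S)  //  (Q → ¬Q).
      branch 2.1 (add ¬(¬R ∨ S)):
        ¬(¬R ∨ S): α-rule — add ¬¬R, ¬S.
        ○ open, literals {R=1, S=0}.
      branch 2.2 (add (Q → ¬Q)):
        (Q → ¬Q): β-rule — branch into ¬Q  //  ¬Q.
          branch 2.2.1 (add ¬Q):
            ○ open, literals {Q=0}.
          branch 2.2.2 (add ¬Q):
            ○ open, literals {Q=0}.
0 branches closed, 7 open.
Each open branch fixes some atoms; the unmentioned ones are free. Counting distinct full assignments: branch {T=0} (P, Q, R, S) contributes 16 new; branch {S=1, T=0} (P, Q, R) contributes 0 new; branch {P=1, T=0} (Q, R, S) contributes 0 new; branch {P=0, S=0, T=1} (Q, R) contributes 4 new; branch {R=1, S=0} (P, Q, T) contributes 2 new; branch {Q=0} (P, R, S, T) contributes 5 new; branch {Q=0} (P, R, S, T) contributes 0 new. Total: 27.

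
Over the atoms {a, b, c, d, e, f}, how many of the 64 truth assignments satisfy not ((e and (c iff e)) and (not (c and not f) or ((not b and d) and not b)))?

54

Initial set: {T not ((e and (c iff e)) and (not (c and not f) or ((not b and d) and not b)))}.
T not ((e and (c iff e)) and (not (c and not f) or ((not b and d) and not b))): β-rule — branch into F (e and (c iff e))  //  F (not (c and not f) or ((not b and d) and not b)).
  branch 1 (add F (e and (c iff e))):
    F (e and (c iff e)): β-rule — branch into F e  //  F (c iff e).
      branch 1.1 (add F e):
        ○ open, literals {e=F}.
      branch 1.2 (add F (c iff e)):
        F (c iff e): β-rule — branch into T c, F e  //  F c, T e.
          branch 1.2.1 (add T c, F e):
            ○ open, literals {c=T, e=F}.
          branch 1.2.2 (add F c, T e):
            ○ open, literals {c=F, e=T}.
  branch 2 (add F (not (c and not f) or ((not b and d) and not b))):
    F (not (c and not f) or ((not b and d) and not b)): α-rule — add F not (c and not f), F ((not b and d) and not b).
    F not (c and not f): α-rule — add T c, T not f.
    F ((not b and d) and not b): β-rule — branch into F (not b and d)  //  F not b.
      branch 2.1 (add F (not b and d)):
        F (not b and d): β-rule — branch into F not b  //  F d.
          branch 2.1.1 (add F not b):
            ○ open, literals {b=T, c=T, f=F}.
          branch 2.1.2 (add F d):
            ○ open, literals {c=T, d=F, f=F}.
      branch 2.2 (add F not b):
        ○ open, literals {b=T, c=T, f=F}.
0 branches closed, 6 open.
Each open branch fixes some atoms; the unmentioned ones are free. Counting distinct full assignments: branch {e=F} (a, b, c, d, f) contributes 32 new; branch {c=T, e=F} (a, b, d, f) contributes 0 new; branch {c=F, e=T} (a, b, d, f) contributes 16 new; branch {b=T, c=T, f=F} (a, d, e) contributes 4 new; branch {c=T, d=F, f=F} (a, b, e) contributes 2 new; branch {b=T, c=T, f=F} (a, d, e) contributes 0 new. Total: 54.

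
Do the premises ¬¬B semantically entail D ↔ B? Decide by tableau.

No

Initial set: {¬¬B; ¬(D ↔ B)}.
¬¬B: drop double negation, giving B.
¬(D ↔ B): β-rule — branch into D, ¬B  //  ¬D, B.
  branch 1 (add D, ¬B):
    × closes — contains both B and ¬B.
  branch 2 (add ¬D, B):
    ○ open, literals {B=T, D=F}.
1 branch closed, 1 open.
An open branch gives a countermodel: B=T, D=F (unmentioned atoms arbitrary); the premises hold there but the conclusion fails.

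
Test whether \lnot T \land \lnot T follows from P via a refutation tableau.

Initial set: {P; \lnot (\lnot T \land \lnot T)}.
\lnot (\lnot T \land \lnot T): β-rule — branch into \lnot \lnot T  //  \lnot \lnot T.
  branch 1 (add \lnot \lnot T):
    ○ open, literals {P=1, T=1}.
  branch 2 (add \lnot \lnot T):
    ○ open, literals {P=1, T=1}.
0 branches closed, 2 open.
An open branch gives a countermodel: P=1, T=1 (unmentioned atoms arbitrary); the premises hold there but the conclusion fails.

No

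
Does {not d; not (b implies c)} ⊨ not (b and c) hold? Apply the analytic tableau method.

Yes

Initial set: {T not d; T not (b implies c); F not (b and c)}.
T not (b implies c): α-rule — add T b, F c.
F not (b and c): α-rule — add T b, T c.
× closes — contains both c and not c.
All 1 branch closes.
Every branch closed, so the premises entail the conclusion.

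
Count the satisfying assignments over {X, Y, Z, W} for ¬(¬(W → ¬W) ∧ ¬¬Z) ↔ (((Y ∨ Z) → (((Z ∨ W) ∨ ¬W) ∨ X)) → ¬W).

Initial set: {(¬(¬(W → ¬W) ∧ ¬¬Z) ↔ (((Y ∨ Z) → (((Z ∨ W) ∨ ¬W) ∨ X)) → ¬W))}.
(¬(¬(W → ¬W) ∧ ¬¬Z) ↔ (((Y ∨ Z) → (((Z ∨ W) ∨ ¬W) ∨ X)) → ¬W)): β-rule — branch into ¬(¬(W → ¬W) ∧ ¬¬Z), (((Y ∨ Z) → (((Z ∨ W) ∨ ¬W) ∨ X)) → ¬W)  //  ¬¬(¬(W → ¬W) ∧ ¬¬Z), ¬(((Y ∨ Z) → (((Z ∨ W) ∨ ¬W) ∨ X)) → ¬W).
  branch 1 (add ¬(¬(W → ¬W) ∧ ¬¬Z), (((Y ∨ Z) → (((Z ∨ W) ∨ ¬W) ∨ X)) → ¬W)):
    ¬(¬(W → ¬W) ∧ ¬¬Z): β-rule — branch into ¬¬(W → ¬W)  //  ¬¬¬Z.
      branch 1.1 (add ¬¬(W → ¬W)):
        (((Y ∨ Z) → (((Z ∨ W) ∨ ¬W) ∨ X)) → ¬W): β-rule — branch into ¬((Y ∨ Z) → (((Z ∨ W) ∨ ¬W) ∨ X))  //  ¬W.
          branch 1.1.1 (add ¬((Y ∨ Z) → (((Z ∨ W) ∨ ¬W) ∨ X))):
            ¬((Y ∨ Z) → (((Z ∨ W) ∨ ¬W) ∨ X)): α-rule — add (Y ∨ Z), ¬(((Z ∨ W) ∨ ¬W) ∨ X).
            ¬(((Z ∨ W) ∨ ¬W) ∨ X): α-rule — add ¬((Z ∨ W) ∨ ¬W), ¬X.
            ¬((Z ∨ W) ∨ ¬W): α-rule — add ¬(Z ∨ W), ¬¬W.
            ¬(Z ∨ W): α-rule — add ¬Z, ¬W.
            × closes — contains both W and ¬W.
          branch 1.1.2 (add ¬W):
            ¬¬(W → ¬W): β-rule — branch into ¬W  //  ¬W.
              branch 1.1.2.1 (add ¬W):
                ○ open, literals {W=0}.
              branch 1.1.2.2 (add ¬W):
                ○ open, literals {W=0}.
      branch 1.2 (add ¬¬¬Z):
        ¬¬¬Z: drop double negation, giving ¬Z.
        (((Y ∨ Z) → (((Z ∨ W) ∨ ¬W) ∨ X)) → ¬W): β-rule — branch into ¬((Y ∨ Z) → (((Z ∨ W) ∨ ¬W) ∨ X))  //  ¬W.
          branch 1.2.1 (add ¬((Y ∨ Z) → (((Z ∨ W) ∨ ¬W) ∨ X))):
            ¬((Y ∨ Z) → (((Z ∨ W) ∨ ¬W) ∨ X)): α-rule — add (Y ∨ Z), ¬(((Z ∨ W) ∨ ¬W) ∨ X).
            ¬(((Z ∨ W) ∨ ¬W) ∨ X): α-rule — add ¬((Z ∨ W) ∨ ¬W), ¬X.
            ¬((Z ∨ W) ∨ ¬W): α-rule — add ¬(Z ∨ W), ¬¬W.
            ¬(Z ∨ W): α-rule — add ¬Z, ¬W.
            × closes — contains both W and ¬W.
          branch 1.2.2 (add ¬W):
            ○ open, literals {W=0, Z=0}.
  branch 2 (add ¬¬(¬(W → ¬W) ∧ ¬¬Z), ¬(((Y ∨ Z) → (((Z ∨ W) ∨ ¬W) ∨ X)) → ¬W)):
    ¬¬(¬(W → ¬W) ∧ ¬¬Z): α-rule — add ¬(W → ¬W), ¬¬Z.
    ¬(((Y ∨ Z) → (((Z ∨ W) ∨ ¬W) ∨ X)) → ¬W): α-rule — add ((Y ∨ Z) → (((Z ∨ W) ∨ ¬W) ∨ X)), ¬¬W.
    ¬(W → ¬W): α-rule — add W, ¬¬W.
    ¬¬Z: drop double negation, giving Z.
    ((Y ∨ Z) → (((Z ∨ W) ∨ ¬W) ∨ X)): β-rule — branch into ¬(Y ∨ Z)  //  (((Z ∨ W) ∨ ¬W) ∨ X).
      branch 2.1 (add ¬(Y ∨ Z)):
        ¬(Y ∨ Z): α-rule — add ¬Y, ¬Z.
        × closes — contains both Z and ¬Z.
      branch 2.2 (add (((Z ∨ W) ∨ ¬W) ∨ X)):
        (((Z ∨ W) ∨ ¬W) ∨ X): β-rule — branch into ((Z ∨ W) ∨ ¬W)  //  X.
          branch 2.2.1 (add ((Z ∨ W) ∨ ¬W)):
            ((Z ∨ W) ∨ ¬W): β-rule — branch into (Z ∨ W)  //  ¬W.
              branch 2.2.1.1 (add (Z ∨ W)):
                (Z ∨ W): β-rule — branch into Z  //  W.
                  branch 2.2.1.1.1 (add Z):
                    ○ open, literals {W=1, Z=1}.
                  branch 2.2.1.1.2 (add W):
                    ○ open, literals {W=1, Z=1}.
              branch 2.2.1.2 (add ¬W):
                × closes — contains both W and ¬W.
          branch 2.2.2 (add X):
            ○ open, literals {W=1, X=1, Z=1}.
4 branches closed, 6 open.
Each open branch fixes some atoms; the unmentioned ones are free. Counting distinct full assignments: branch {W=0} (X, Y, Z) contributes 8 new; branch {W=0} (X, Y, Z) contributes 0 new; branch {W=0, Z=0} (X, Y) contributes 0 new; branch {W=1, Z=1} (X, Y) contributes 4 new; branch {W=1, Z=1} (X, Y) contributes 0 new; branch {W=1, X=1, Z=1} (Y) contributes 0 new. Total: 12.

12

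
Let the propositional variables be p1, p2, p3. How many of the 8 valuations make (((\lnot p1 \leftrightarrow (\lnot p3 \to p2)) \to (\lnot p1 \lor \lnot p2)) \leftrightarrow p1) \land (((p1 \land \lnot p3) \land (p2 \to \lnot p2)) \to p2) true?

3

Initial set: {((((\lnot p1 \leftrightarrow (\lnot p3 \to p2)) \to (\lnot p1 \lor \lnot p2)) \leftrightarrow p1) \land (((p1 \land \lnot p3) \land (p2 \to \lnot p2)) \to p2))}.
((((\lnot p1 \leftrightarrow (\lnot p3 \to p2)) \to (\lnot p1 \lor \lnot p2)) \leftrightarrow p1) \land (((p1 \land \lnot p3) \land (p2 \to \lnot p2)) \to p2)): α-rule — add (((\lnot p1 \leftrightarrow (\lnot p3 \to p2)) \to (\lnot p1 \lor \lnot p2)) \leftrightarrow p1), (((p1 \land \lnot p3) \land (p2 \to \lnot p2)) \to p2).
(((\lnot p1 \leftrightarrow (\lnot p3 \to p2)) \to (\lnot p1 \lor \lnot p2)) \leftrightarrow p1): β-rule — branch into ((\lnot p1 \leftrightarrow (\lnot p3 \to p2)) \to (\lnot p1 \lor \lnot p2)), p1  //  \lnot ((\lnot p1 \leftrightarrow (\lnot p3 \to p2)) \to (\lnot p1 \lor \lnot p2)), \lnot p1.
  branch 1 (add ((\lnot p1 \leftrightarrow (\lnot p3 \to p2)) \to (\lnot p1 \lor \lnot p2)), p1):
    (((p1 \land \lnot p3) \land (p2 \to \lnot p2)) \to p2): β-rule — branch into \lnot ((p1 \land \lnot p3) \land (p2 \to \lnot p2))  //  p2.
      branch 1.1 (add \lnot ((p1 \land \lnot p3) \land (p2 \to \lnot p2))):
        ((\lnot p1 \leftrightarrow (\lnot p3 \to p2)) \to (\lnot p1 \lor \lnot p2)): β-rule — branch into \lnot (\lnot p1 \leftrightarrow (\lnot p3 \to p2))  //  (\lnot p1 \lor \lnot p2).
          branch 1.1.1 (add \lnot (\lnot p1 \leftrightarrow (\lnot p3 \to p2))):
            \lnot ((p1 \land \lnot p3) \land (p2 \to \lnot p2)): β-rule — branch into \lnot (p1 \land \lnot p3)  //  \lnot (p2 \to \lnot p2).
              branch 1.1.1.1 (add \lnot (p1 \land \lnot p3)):
                \lnot (\lnot p1 \leftrightarrow (\lnot p3 \to p2)): β-rule — branch into \lnot p1, \lnot (\lnot p3 \to p2)  //  \lnot \lnot p1, (\lnot p3 \to p2).
                  branch 1.1.1.1.1 (add \lnot p1, \lnot (\lnot p3 \to p2)):
                    × closes — contains both p1 and \lnot p1.
                  branch 1.1.1.1.2 (add \lnot \lnot p1, (\lnot p3 \to p2)):
                    \lnot (p1 \land \lnot p3): β-rule — branch into \lnot p1  //  \lnot \lnot p3.
                      branch 1.1.1.1.2.1 (add \lnot p1):
                        × closes — contains both p1 and \lnot p1.
                      branch 1.1.1.1.2.2 (add \lnot \lnot p3):
                        (\lnot p3 \to p2): β-rule — branch into \lnot \lnot p3  //  p2.
                          branch 1.1.1.1.2.2.1 (add \lnot \lnot p3):
                            ○ open, literals {p1=1, p3=1}.
                          branch 1.1.1.1.2.2.2 (add p2):
                            ○ open, literals {p1=1, p2=1, p3=1}.
              branch 1.1.1.2 (add \lnot (p2 \to \lnot p2)):
                \lnot (p2 \to \lnot p2): α-rule — add p2, \lnot \lnot p2.
                \lnot (\lnot p1 \leftrightarrow (\lnot p3 \to p2)): β-rule — branch into \lnot p1, \lnot (\lnot p3 \to p2)  //  \lnot \lnot p1, (\lnot p3 \to p2).
                  branch 1.1.1.2.1 (add \lnot p1, \lnot (\lnot p3 \to p2)):
                    × closes — contains both p1 and \lnot p1.
                  branch 1.1.1.2.2 (add \lnot \lnot p1, (\lnot p3 \to p2)):
                    (\lnot p3 \to p2): β-rule — branch into \lnot \lnot p3  //  p2.
                      branch 1.1.1.2.2.1 (add \lnot \lnot p3):
                        ○ open, literals {p1=1, p2=1, p3=1}.
                      branch 1.1.1.2.2.2 (add p2):
                        ○ open, literals {p1=1, p2=1}.
          branch 1.1.2 (add (\lnot p1 \lor \lnot p2)):
            \lnot ((p1 \land \lnot p3) \land (p2 \to \lnot p2)): β-rule — branch into \lnot (p1 \land \lnot p3)  //  \lnot (p2 \to \lnot p2).
              branch 1.1.2.1 (add \lnot (p1 \land \lnot p3)):
                (\lnot p1 \lor \lnot p2): β-rule — branch into \lnot p1  //  \lnot p2.
                  branch 1.1.2.1.1 (add \lnot p1):
                    × closes — contains both p1 and \lnot p1.
                  branch 1.1.2.1.2 (add \lnot p2):
                    \lnot (p1 \land \lnot p3): β-rule — branch into \lnot p1  //  \lnot \lnot p3.
                      branch 1.1.2.1.2.1 (add \lnot p1):
                        × closes — contains both p1 and \lnot p1.
                      branch 1.1.2.1.2.2 (add \lnot \lnot p3):
                        ○ open, literals {p1=1, p2=0, p3=1}.
              branch 1.1.2.2 (add \lnot (p2 \to \lnot p2)):
                \lnot (p2 \to \lnot p2): α-rule — add p2, \lnot \lnot p2.
                (\lnot p1 \lor \lnot p2): β-rule — branch into \lnot p1  //  \lnot p2.
                  branch 1.1.2.2.1 (add \lnot p1):
                    × closes — contains both p1 and \lnot p1.
                  branch 1.1.2.2.2 (add \lnot p2):
                    × closes — contains both p2 and \lnot p2.
      branch 1.2 (add p2):
        ((\lnot p1 \leftrightarrow (\lnot p3 \to p2)) \to (\lnot p1 \lor \lnot p2)): β-rule — branch into \lnot (\lnot p1 \leftrightarrow (\lnot p3 \to p2))  //  (\lnot p1 \lor \lnot p2).
          branch 1.2.1 (add \lnot (\lnot p1 \leftrightarrow (\lnot p3 \to p2))):
            \lnot (\lnot p1 \leftrightarrow (\lnot p3 \to p2)): β-rule — branch into \lnot p1, \lnot (\lnot p3 \to p2)  //  \lnot \lnot p1, (\lnot p3 \to p2).
              branch 1.2.1.1 (add \lnot p1, \lnot (\lnot p3 \to p2)):
                × closes — contains both p1 and \lnot p1.
              branch 1.2.1.2 (add \lnot \lnot p1, (\lnot p3 \to p2)):
                (\lnot p3 \to p2): β-rule — branch into \lnot \lnot p3  //  p2.
                  branch 1.2.1.2.1 (add \lnot \lnot p3):
                    ○ open, literals {p1=1, p2=1, p3=1}.
                  branch 1.2.1.2.2 (add p2):
                    ○ open, literals {p1=1, p2=1}.
          branch 1.2.2 (add (\lnot p1 \lor \lnot p2)):
            (\lnot p1 \lor \lnot p2): β-rule — branch into \lnot p1  //  \lnot p2.
              branch 1.2.2.1 (add \lnot p1):
                × closes — contains both p1 and \lnot p1.
              branch 1.2.2.2 (add \lnot p2):
                × closes — contains both p2 and \lnot p2.
  branch 2 (add \lnot ((\lnot p1 \leftrightarrow (\lnot p3 \to p2)) \to (\lnot p1 \lor \lnot p2)), \lnot p1):
    \lnot ((\lnot p1 \leftrightarrow (\lnot p3 \to p2)) \to (\lnot p1 \lor \lnot p2)): α-rule — add (\lnot p1 \leftrightarrow (\lnot p3 \to p2)), \lnot (\lnot p1 \lor \lnot p2).
    \lnot (\lnot p1 \lor \lnot p2): α-rule — add \lnot \lnot p1, \lnot \lnot p2.
    × closes — contains both p1 and \lnot p1.
11 branches closed, 7 open.
Each open branch fixes some atoms; the unmentioned ones are free. Counting distinct full assignments: branch {p1=1, p3=1} (p2) contributes 2 new; branch {p1=1, p2=1, p3=1} (none free) contributes 0 new; branch {p1=1, p2=1, p3=1} (none free) contributes 0 new; branch {p1=1, p2=1} (p3) contributes 1 new; branch {p1=1, p2=0, p3=1} (none free) contributes 0 new; branch {p1=1, p2=1, p3=1} (none free) contributes 0 new; branch {p1=1, p2=1} (p3) contributes 0 new. Total: 3.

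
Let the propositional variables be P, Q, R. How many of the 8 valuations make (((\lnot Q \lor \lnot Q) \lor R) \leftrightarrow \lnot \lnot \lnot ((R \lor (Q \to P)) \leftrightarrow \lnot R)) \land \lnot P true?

2

Initial set: {T ((((\lnot Q \lor \lnot Q) \lor R) \leftrightarrow \lnot \lnot \lnot ((R \lor (Q \to P)) \leftrightarrow \lnot R)) \land \lnot P)}.
T ((((\lnot Q \lor \lnot Q) \lor R) \leftrightarrow \lnot \lnot \lnot ((R \lor (Q \to P)) \leftrightarrow \lnot R)) \land \lnot P): α-rule — add T (((\lnot Q \lor \lnot Q) \lor R) \leftrightarrow \lnot \lnot \lnot ((R \lor (Q \to P)) \leftrightarrow \lnot R)), T \lnot P.
T (((\lnot Q \lor \lnot Q) \lor R) \leftrightarrow \lnot \lnot \lnot ((R \lor (Q \to P)) \leftrightarrow \lnot R)): β-rule — branch into T ((\lnot Q \lor \lnot Q) \lor R), T \lnot \lnot \lnot ((R \lor (Q \to P)) \leftrightarrow \lnot R)  //  F ((\lnot Q \lor \lnot Q) \lor R), F \lnot \lnot \lnot ((R \lor (Q \to P)) \leftrightarrow \lnot R).
  branch 1 (add T ((\lnot Q \lor \lnot Q) \lor R), T \lnot \lnot \lnot ((R \lor (Q \to P)) \leftrightarrow \lnot R)):
    T \lnot \lnot \lnot ((R \lor (Q \to P)) \leftrightarrow \lnot R): drop double negation, giving T \lnot ((R \lor (Q \to P)) \leftrightarrow \lnot R).
    T ((\lnot Q \lor \lnot Q) \lor R): β-rule — branch into T (\lnot Q \lor \lnot Q)  //  T R.
      branch 1.1 (add T (\lnot Q \lor \lnot Q)):
        T \lnot ((R \lor (Q \to P)) \leftrightarrow \lnot R): β-rule — branch into T (R \lor (Q \to P)), F \lnot R  //  F (R \lor (Q \to P)), T \lnot R.
          branch 1.1.1 (add T (R \lor (Q \to P)), F \lnot R):
            T (\lnot Q \lor \lnot Q): β-rule — branch into T \lnot Q  //  T \lnot Q.
              branch 1.1.1.1 (add T \lnot Q):
                T (R \lor (Q \to P)): β-rule — branch into T R  //  T (Q \to P).
                  branch 1.1.1.1.1 (add T R):
                    ○ open, literals {P=F, Q=F, R=T}.
                  branch 1.1.1.1.2 (add T (Q \to P)):
                    T (Q \to P): β-rule — branch into F Q  //  T P.
                      branch 1.1.1.1.2.1 (add F Q):
                        ○ open, literals {P=F, Q=F, R=T}.
                      branch 1.1.1.1.2.2 (add T P):
                        × closes — contains both P and \lnot P.
              branch 1.1.1.2 (add T \lnot Q):
                T (R \lor (Q \to P)): β-rule — branch into T R  //  T (Q \to P).
                  branch 1.1.1.2.1 (add T R):
                    ○ open, literals {P=F, Q=F, R=T}.
                  branch 1.1.1.2.2 (add T (Q \to P)):
                    T (Q \to P): β-rule — branch into F Q  //  T P.
                      branch 1.1.1.2.2.1 (add F Q):
                        ○ open, literals {P=F, Q=F, R=T}.
                      branch 1.1.1.2.2.2 (add T P):
                        × closes — contains both P and \lnot P.
          branch 1.1.2 (add F (R \lor (Q \to P)), T \lnot R):
            F (R \lor (Q \to P)): α-rule — add F R, F (Q \to P).
            F (Q \to P): α-rule — add T Q, F P.
            T (\lnot Q \lor \lnot Q): β-rule — branch into T \lnot Q  //  T \lnot Q.
              branch 1.1.2.1 (add T \lnot Q):
                × closes — contains both Q and \lnot Q.
              branch 1.1.2.2 (add T \lnot Q):
                × closes — contains both Q and \lnot Q.
      branch 1.2 (add T R):
        T \lnot ((R \lor (Q \to P)) \leftrightarrow \lnot R): β-rule — branch into T (R \lor (Q \to P)), F \lnot R  //  F (R \lor (Q \to P)), T \lnot R.
          branch 1.2.1 (add T (R \lor (Q \to P)), F \lnot R):
            T (R \lor (Q \to P)): β-rule — branch into T R  //  T (Q \to P).
              branch 1.2.1.1 (add T R):
                ○ open, literals {P=F, R=T}.
              branch 1.2.1.2 (add T (Q \to P)):
                T (Q \to P): β-rule — branch into F Q  //  T P.
                  branch 1.2.1.2.1 (add F Q):
                    ○ open, literals {P=F, Q=F, R=T}.
                  branch 1.2.1.2.2 (add T P):
                    × closes — contains both P and \lnot P.
          branch 1.2.2 (add F (R \lor (Q \to P)), T \lnot R):
            × closes — contains both R and \lnot R.
  branch 2 (add F ((\lnot Q \lor \lnot Q) \lor R), F \lnot \lnot \lnot ((R \lor (Q \to P)) \leftrightarrow \lnot R)):
    F ((\lnot Q \lor \lnot Q) \lor R): α-rule — add F (\lnot Q \lor \lnot Q), F R.
    F \lnot \lnot \lnot ((R \lor (Q \to P)) \leftrightarrow \lnot R): drop double negation, giving F \lnot ((R \lor (Q \to P)) \leftrightarrow \lnot R).
    F (\lnot Q \lor \lnot Q): α-rule — add F \lnot Q, F \lnot Q.
    F \lnot ((R \lor (Q \to P)) \leftrightarrow \lnot R): β-rule — branch into T (R \lor (Q \to P)), T \lnot R  //  F (R \lor (Q \to P)), F \lnot R.
      branch 2.1 (add T (R \lor (Q \to P)), T \lnot R):
        T (R \lor (Q \to P)): β-rule — branch into T R  //  T (Q \to P).
          branch 2.1.1 (add T R):
            × closes — contains both R and \lnot R.
          branch 2.1.2 (add T (Q \to P)):
            T (Q \to P): β-rule — branch into F Q  //  T P.
              branch 2.1.2.1 (add F Q):
                × closes — contains both Q and \lnot Q.
              branch 2.1.2.2 (add T P):
                × closes — contains both P and \lnot P.
      branch 2.2 (add F (R \lor (Q \to P)), F \lnot R):
        × closes — contains both R and \lnot R.
10 branches closed, 6 open.
Each open branch fixes some atoms; the unmentioned ones are free. Counting distinct full assignments: branch {P=F, Q=F, R=T} (none free) contributes 1 new; branch {P=F, Q=F, R=T} (none free) contributes 0 new; branch {P=F, Q=F, R=T} (none free) contributes 0 new; branch {P=F, Q=F, R=T} (none free) contributes 0 new; branch {P=F, R=T} (Q) contributes 1 new; branch {P=F, Q=F, R=T} (none free) contributes 0 new. Total: 2.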